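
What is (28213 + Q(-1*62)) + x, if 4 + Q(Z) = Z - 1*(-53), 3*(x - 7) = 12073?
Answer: 96694/3 ≈ 32231.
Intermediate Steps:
x = 12094/3 (x = 7 + (1/3)*12073 = 7 + 12073/3 = 12094/3 ≈ 4031.3)
Q(Z) = 49 + Z (Q(Z) = -4 + (Z - 1*(-53)) = -4 + (Z + 53) = -4 + (53 + Z) = 49 + Z)
(28213 + Q(-1*62)) + x = (28213 + (49 - 1*62)) + 12094/3 = (28213 + (49 - 62)) + 12094/3 = (28213 - 13) + 12094/3 = 28200 + 12094/3 = 96694/3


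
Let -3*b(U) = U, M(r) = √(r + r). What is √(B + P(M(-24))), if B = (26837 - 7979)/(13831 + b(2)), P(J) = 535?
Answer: √923351460169/41491 ≈ 23.160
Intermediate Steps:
M(r) = √2*√r (M(r) = √(2*r) = √2*√r)
b(U) = -U/3
B = 56574/41491 (B = (26837 - 7979)/(13831 - ⅓*2) = 18858/(13831 - ⅔) = 18858/(41491/3) = 18858*(3/41491) = 56574/41491 ≈ 1.3635)
√(B + P(M(-24))) = √(56574/41491 + 535) = √(22254259/41491) = √923351460169/41491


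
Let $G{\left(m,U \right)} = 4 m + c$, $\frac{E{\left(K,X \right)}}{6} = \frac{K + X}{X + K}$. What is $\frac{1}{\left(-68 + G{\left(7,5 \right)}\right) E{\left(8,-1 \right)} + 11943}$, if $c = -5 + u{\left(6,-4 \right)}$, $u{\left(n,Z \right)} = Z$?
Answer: $\frac{1}{11649} \approx 8.5844 \cdot 10^{-5}$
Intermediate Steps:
$E{\left(K,X \right)} = 6$ ($E{\left(K,X \right)} = 6 \frac{K + X}{X + K} = 6 \frac{K + X}{K + X} = 6 \cdot 1 = 6$)
$c = -9$ ($c = -5 - 4 = -9$)
$G{\left(m,U \right)} = -9 + 4 m$ ($G{\left(m,U \right)} = 4 m - 9 = -9 + 4 m$)
$\frac{1}{\left(-68 + G{\left(7,5 \right)}\right) E{\left(8,-1 \right)} + 11943} = \frac{1}{\left(-68 + \left(-9 + 4 \cdot 7\right)\right) 6 + 11943} = \frac{1}{\left(-68 + \left(-9 + 28\right)\right) 6 + 11943} = \frac{1}{\left(-68 + 19\right) 6 + 11943} = \frac{1}{\left(-49\right) 6 + 11943} = \frac{1}{-294 + 11943} = \frac{1}{11649}$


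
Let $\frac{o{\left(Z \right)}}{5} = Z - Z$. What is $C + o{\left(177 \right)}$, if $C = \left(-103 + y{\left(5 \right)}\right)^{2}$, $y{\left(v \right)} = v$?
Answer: $9604$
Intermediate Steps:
$o{\left(Z \right)} = 0$ ($o{\left(Z \right)} = 5 \left(Z - Z\right) = 5 \cdot 0 = 0$)
$C = 9604$ ($C = \left(-103 + 5\right)^{2} = \left(-98\right)^{2} = 9604$)
$C + o{\left(177 \right)} = 9604 + 0 = 9604$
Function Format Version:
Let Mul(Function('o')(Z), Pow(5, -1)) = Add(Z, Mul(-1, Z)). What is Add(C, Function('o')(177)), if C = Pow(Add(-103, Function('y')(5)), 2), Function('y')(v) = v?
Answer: 9604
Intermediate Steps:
Function('o')(Z) = 0 (Function('o')(Z) = Mul(5, Add(Z, Mul(-1, Z))) = Mul(5, 0) = 0)
C = 9604 (C = Pow(Add(-103, 5), 2) = Pow(-98, 2) = 9604)
Add(C, Function('o')(177)) = Add(9604, 0) = 9604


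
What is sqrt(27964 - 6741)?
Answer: sqrt(21223) ≈ 145.68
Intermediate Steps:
sqrt(27964 - 6741) = sqrt(21223)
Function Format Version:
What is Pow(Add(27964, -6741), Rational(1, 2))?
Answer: Pow(21223, Rational(1, 2)) ≈ 145.68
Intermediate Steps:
Pow(Add(27964, -6741), Rational(1, 2)) = Pow(21223, Rational(1, 2))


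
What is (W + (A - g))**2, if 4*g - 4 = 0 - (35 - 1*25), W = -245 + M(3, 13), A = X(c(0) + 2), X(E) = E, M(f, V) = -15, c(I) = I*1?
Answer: 263169/4 ≈ 65792.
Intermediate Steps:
c(I) = I
A = 2 (A = 0 + 2 = 2)
W = -260 (W = -245 - 15 = -260)
g = -3/2 (g = 1 + (0 - (35 - 1*25))/4 = 1 + (0 - (35 - 25))/4 = 1 + (0 - 1*10)/4 = 1 + (0 - 10)/4 = 1 + (1/4)*(-10) = 1 - 5/2 = -3/2 ≈ -1.5000)
(W + (A - g))**2 = (-260 + (2 - 1*(-3/2)))**2 = (-260 + (2 + 3/2))**2 = (-260 + 7/2)**2 = (-513/2)**2 = 263169/4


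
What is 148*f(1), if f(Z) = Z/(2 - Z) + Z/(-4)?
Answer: 111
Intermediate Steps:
f(Z) = -Z/4 + Z/(2 - Z) (f(Z) = Z/(2 - Z) + Z*(-¼) = Z/(2 - Z) - Z/4 = -Z/4 + Z/(2 - Z))
148*f(1) = 148*(-1*1*(2 + 1)/(-8 + 4*1)) = 148*(-1*1*3/(-8 + 4)) = 148*(-1*1*3/(-4)) = 148*(-1*1*(-¼)*3) = 148*(¾) = 111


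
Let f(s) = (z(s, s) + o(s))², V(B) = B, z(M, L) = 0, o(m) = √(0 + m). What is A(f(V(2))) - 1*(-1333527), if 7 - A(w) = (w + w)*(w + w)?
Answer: 1333518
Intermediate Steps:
o(m) = √m
f(s) = s (f(s) = (0 + √s)² = (√s)² = s)
A(w) = 7 - 4*w² (A(w) = 7 - (w + w)*(w + w) = 7 - 2*w*2*w = 7 - 4*w²)
A(f(V(2))) - 1*(-1333527) = (7 - 4*2²) - 1*(-1333527) = (7 - 4*4) + 1333527 = (7 - 16) + 1333527 = -9 + 1333527 = 1333518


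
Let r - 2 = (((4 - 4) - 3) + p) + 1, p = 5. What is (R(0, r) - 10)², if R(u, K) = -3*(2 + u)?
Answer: 256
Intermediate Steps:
r = 5 (r = 2 + ((((4 - 4) - 3) + 5) + 1) = 2 + (((0 - 3) + 5) + 1) = 2 + ((-3 + 5) + 1) = 2 + (2 + 1) = 2 + 3 = 5)
R(u, K) = -6 - 3*u
(R(0, r) - 10)² = ((-6 - 3*0) - 10)² = ((-6 + 0) - 10)² = (-6 - 10)² = (-16)² = 256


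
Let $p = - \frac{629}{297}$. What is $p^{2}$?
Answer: $\frac{395641}{88209} \approx 4.4853$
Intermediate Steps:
$p = - \frac{629}{297}$ ($p = \left(-629\right) \frac{1}{297} = - \frac{629}{297} \approx -2.1178$)
$p^{2} = \left(- \frac{629}{297}\right)^{2} = \frac{395641}{88209}$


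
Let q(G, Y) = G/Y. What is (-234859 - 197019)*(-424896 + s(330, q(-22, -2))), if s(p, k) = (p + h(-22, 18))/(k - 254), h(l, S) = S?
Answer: 14863812107576/81 ≈ 1.8350e+11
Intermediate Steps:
s(p, k) = (18 + p)/(-254 + k) (s(p, k) = (p + 18)/(k - 254) = (18 + p)/(-254 + k))
(-234859 - 197019)*(-424896 + s(330, q(-22, -2))) = (-234859 - 197019)*(-424896 + (18 + 330)/(-254 - 22/(-2))) = -431878*(-424896 + 348/(-254 - 22*(-½))) = -431878*(-424896 + 348/(-254 + 11)) = -431878*(-424896 + 348/(-243)) = -431878*(-424896 - 1/243*348) = -431878*(-424896 - 116/81) = -431878*(-34416692/81) = 14863812107576/81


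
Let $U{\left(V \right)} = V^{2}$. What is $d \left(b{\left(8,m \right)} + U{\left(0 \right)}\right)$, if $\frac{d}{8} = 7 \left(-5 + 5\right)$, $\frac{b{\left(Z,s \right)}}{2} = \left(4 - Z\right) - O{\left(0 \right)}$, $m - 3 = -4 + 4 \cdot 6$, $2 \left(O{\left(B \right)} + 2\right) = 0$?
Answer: $0$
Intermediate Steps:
$O{\left(B \right)} = -2$ ($O{\left(B \right)} = -2 + \frac{1}{2} \cdot 0 = -2 + 0 = -2$)
$m = 23$ ($m = 3 + \left(-4 + 4 \cdot 6\right) = 3 + \left(-4 + 24\right) = 3 + 20 = 23$)
$b{\left(Z,s \right)} = 12 - 2 Z$ ($b{\left(Z,s \right)} = 2 \left(\left(4 - Z\right) - -2\right) = 2 \left(\left(4 - Z\right) + 2\right) = 2 \left(6 - Z\right) = 12 - 2 Z$)
$d = 0$ ($d = 8 \cdot 7 \left(-5 + 5\right) = 8 \cdot 7 \cdot 0 = 8 \cdot 0 = 0$)
$d \left(b{\left(8,m \right)} + U{\left(0 \right)}\right) = 0 \left(\left(12 - 16\right) + 0^{2}\right) = 0 \left(\left(12 - 16\right) + 0\right) = 0 \left(-4 + 0\right) = 0 \left(-4\right) = 0$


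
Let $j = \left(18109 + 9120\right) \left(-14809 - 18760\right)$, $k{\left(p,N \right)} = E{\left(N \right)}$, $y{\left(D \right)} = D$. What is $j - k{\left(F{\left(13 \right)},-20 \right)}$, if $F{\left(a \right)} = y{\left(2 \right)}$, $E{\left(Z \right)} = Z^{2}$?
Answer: $-914050701$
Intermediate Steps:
$F{\left(a \right)} = 2$
$k{\left(p,N \right)} = N^{2}$
$j = -914050301$ ($j = 27229 \left(-33569\right) = -914050301$)
$j - k{\left(F{\left(13 \right)},-20 \right)} = -914050301 - \left(-20\right)^{2} = -914050301 - 400 = -914050701$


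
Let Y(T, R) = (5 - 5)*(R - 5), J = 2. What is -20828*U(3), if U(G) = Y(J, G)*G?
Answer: 0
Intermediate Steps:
Y(T, R) = 0 (Y(T, R) = 0*(-5 + R) = 0)
U(G) = 0 (U(G) = 0*G = 0)
-20828*U(3) = -20828*0 = 0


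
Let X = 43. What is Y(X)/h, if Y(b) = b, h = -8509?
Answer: -43/8509 ≈ -0.0050535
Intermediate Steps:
Y(X)/h = 43/(-8509) = 43*(-1/8509) = -43/8509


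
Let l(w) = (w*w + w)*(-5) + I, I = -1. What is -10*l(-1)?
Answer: 10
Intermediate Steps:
l(w) = -1 - 5*w - 5*w² (l(w) = (w*w + w)*(-5) - 1 = (w² + w)*(-5) - 1 = (w + w²)*(-5) - 1 = (-5*w - 5*w²) - 1 = -1 - 5*w - 5*w²)
-10*l(-1) = -10*(-1 - 5*(-1) - 5*(-1)²) = -10*(-1 + 5 - 5*1) = -10*(-1 + 5 - 5) = -10*(-1) = 10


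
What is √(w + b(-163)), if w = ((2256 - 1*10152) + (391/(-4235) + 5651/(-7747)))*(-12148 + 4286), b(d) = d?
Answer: √552297155346348874105/2982595 ≈ 7879.4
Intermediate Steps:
w = 2036912372987284/32808545 (w = ((2256 - 10152) + (391*(-1/4235) + 5651*(-1/7747)))*(-7862) = (-7896 + (-391/4235 - 5651/7747))*(-7862) = (-7896 - 26961062/32808545)*(-7862) = -259083232382/32808545*(-7862) = 2036912372987284/32808545 ≈ 6.2085e+7)
√(w + b(-163)) = √(2036912372987284/32808545 - 163) = √(2036907025194449/32808545) = √552297155346348874105/2982595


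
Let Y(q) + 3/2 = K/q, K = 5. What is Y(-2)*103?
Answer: -412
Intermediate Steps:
Y(q) = -3/2 + 5/q
Y(-2)*103 = (-3/2 + 5/(-2))*103 = (-3/2 + 5*(-1/2))*103 = (-3/2 - 5/2)*103 = -4*103 = -412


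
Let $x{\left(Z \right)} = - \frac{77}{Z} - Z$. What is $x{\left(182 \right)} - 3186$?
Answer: $- \frac{87579}{26} \approx -3368.4$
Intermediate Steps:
$x{\left(Z \right)} = - Z - \frac{77}{Z}$
$x{\left(182 \right)} - 3186 = \left(\left(-1\right) 182 - \frac{77}{182}\right) - 3186 = \left(-182 - \frac{11}{26}\right) - 3186 = - \frac{4743}{26} - 3186 = - \frac{87579}{26}$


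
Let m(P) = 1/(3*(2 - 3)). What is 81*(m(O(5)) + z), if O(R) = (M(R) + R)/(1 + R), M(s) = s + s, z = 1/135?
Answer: -132/5 ≈ -26.400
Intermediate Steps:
z = 1/135 ≈ 0.0074074
M(s) = 2*s
O(R) = 3*R/(1 + R) (O(R) = (2*R + R)/(1 + R) = (3*R)/(1 + R) = 3*R/(1 + R))
m(P) = -⅓ (m(P) = 1/(3*(-1)) = 1/(-3) = -⅓)
81*(m(O(5)) + z) = 81*(-⅓ + 1/135) = 81*(-44/135) = -132/5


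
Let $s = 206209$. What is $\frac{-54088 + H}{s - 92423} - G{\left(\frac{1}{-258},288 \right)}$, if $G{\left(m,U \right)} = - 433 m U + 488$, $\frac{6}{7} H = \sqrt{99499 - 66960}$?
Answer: $- \frac{2377469716}{2446399} + \frac{7 \sqrt{32539}}{682716} \approx -971.82$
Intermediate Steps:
$H = \frac{7 \sqrt{32539}}{6}$ ($H = \frac{7 \sqrt{99499 - 66960}}{6} = \frac{7 \sqrt{32539}}{6} \approx 210.45$)
$G{\left(m,U \right)} = 488 - 433 U m$ ($G{\left(m,U \right)} = - 433 U m + 488 = 488 - 433 U m$)
$\frac{-54088 + H}{s - 92423} - G{\left(\frac{1}{-258},288 \right)} = \frac{-54088 + \frac{7 \sqrt{32539}}{6}}{206209 - 92423} - \left(488 - \frac{124704}{-258}\right) = \frac{-54088 + \frac{7 \sqrt{32539}}{6}}{113786} - \left(488 - 124704 \left(- \frac{1}{258}\right)\right) = \left(-54088 + \frac{7 \sqrt{32539}}{6}\right) \frac{1}{113786} - \left(488 + \frac{20784}{43}\right) = \left(- \frac{27044}{56893} + \frac{7 \sqrt{32539}}{682716}\right) - \frac{41768}{43} = - \frac{2377469716}{2446399} + \frac{7 \sqrt{32539}}{682716}$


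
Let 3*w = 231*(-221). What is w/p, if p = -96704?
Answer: 17017/96704 ≈ 0.17597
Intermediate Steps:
w = -17017 (w = (231*(-221))/3 = (1/3)*(-51051) = -17017)
w/p = -17017/(-96704) = -17017*(-1/96704) = 17017/96704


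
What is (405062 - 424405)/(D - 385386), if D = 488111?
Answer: -19343/102725 ≈ -0.18830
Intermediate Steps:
(405062 - 424405)/(D - 385386) = (405062 - 424405)/(488111 - 385386) = -19343/102725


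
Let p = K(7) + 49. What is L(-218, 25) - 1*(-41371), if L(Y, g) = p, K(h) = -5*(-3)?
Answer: 41435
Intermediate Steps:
K(h) = 15
p = 64 (p = 15 + 49 = 64)
L(Y, g) = 64
L(-218, 25) - 1*(-41371) = 64 - 1*(-41371) = 64 + 41371 = 41435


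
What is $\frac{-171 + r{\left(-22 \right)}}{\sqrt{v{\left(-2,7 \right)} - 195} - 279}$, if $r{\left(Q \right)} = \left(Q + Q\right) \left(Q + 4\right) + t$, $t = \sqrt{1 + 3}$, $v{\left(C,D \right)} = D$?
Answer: $- \frac{24831}{11147} - \frac{178 i \sqrt{47}}{11147} \approx -2.2276 - 0.10947 i$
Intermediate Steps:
$t = 2$ ($t = \sqrt{4} = 2$)
$r{\left(Q \right)} = 2 + 2 Q \left(4 + Q\right)$ ($r{\left(Q \right)} = \left(Q + Q\right) \left(Q + 4\right) + 2 = 2 Q \left(4 + Q\right) + 2 = 2 + 2 Q \left(4 + Q\right)$)
$\frac{-171 + r{\left(-22 \right)}}{\sqrt{v{\left(-2,7 \right)} - 195} - 279} = \frac{-171 + \left(2 + 2 \left(-22\right)^{2} + 8 \left(-22\right)\right)}{\sqrt{7 - 195} - 279} = \frac{-171 + \left(2 + 2 \cdot 484 - 176\right)}{\sqrt{-188} - 279} = \frac{-171 + \left(2 + 968 - 176\right)}{2 i \sqrt{47} - 279} = \frac{-171 + 794}{-279 + 2 i \sqrt{47}} = \frac{623}{-279 + 2 i \sqrt{47}}$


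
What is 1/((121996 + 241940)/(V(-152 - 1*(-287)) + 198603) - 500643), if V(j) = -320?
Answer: -198283/99268632033 ≈ -1.9974e-6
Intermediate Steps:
1/((121996 + 241940)/(V(-152 - 1*(-287)) + 198603) - 500643) = 1/((121996 + 241940)/(-320 + 198603) - 500643) = 1/(363936/198283 - 500643) = 1/(-99268632033/198283) = -198283/99268632033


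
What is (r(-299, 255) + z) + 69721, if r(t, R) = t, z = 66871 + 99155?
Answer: 235448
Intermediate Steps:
z = 166026
(r(-299, 255) + z) + 69721 = (-299 + 166026) + 69721 = 165727 + 69721 = 235448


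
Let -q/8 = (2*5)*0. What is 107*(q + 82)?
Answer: 8774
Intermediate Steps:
q = 0 (q = -8*2*5*0 = -80*0 = -8*0 = 0)
107*(q + 82) = 107*(0 + 82) = 107*82 = 8774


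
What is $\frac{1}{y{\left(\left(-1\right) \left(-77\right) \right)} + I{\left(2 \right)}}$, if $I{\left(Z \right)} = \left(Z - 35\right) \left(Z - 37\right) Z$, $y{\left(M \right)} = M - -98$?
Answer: $\frac{1}{2485} \approx 0.00040241$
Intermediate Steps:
$y{\left(M \right)} = 98 + M$ ($y{\left(M \right)} = M + 98 = 98 + M$)
$I{\left(Z \right)} = Z \left(-37 + Z\right) \left(-35 + Z\right)$ ($I{\left(Z \right)} = \left(-35 + Z\right) \left(-37 + Z\right) Z = \left(-37 + Z\right) \left(-35 + Z\right) Z = Z \left(-37 + Z\right) \left(-35 + Z\right)$)
$\frac{1}{y{\left(\left(-1\right) \left(-77\right) \right)} + I{\left(2 \right)}} = \frac{1}{\left(98 - -77\right) + 2 \left(1295 + 2^{2} - 144\right)} = \frac{1}{\left(98 + 77\right) + 2 \left(1295 + 4 - 144\right)} = \frac{1}{175 + 2 \cdot 1155} = \frac{1}{175 + 2310} = \frac{1}{2485}$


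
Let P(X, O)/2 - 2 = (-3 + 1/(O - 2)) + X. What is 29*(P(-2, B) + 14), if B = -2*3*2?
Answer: 1595/7 ≈ 227.86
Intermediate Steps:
B = -12 (B = -6*2 = -12)
P(X, O) = -2 + 2*X + 2/(-2 + O) (P(X, O) = 4 + 2*((-3 + 1/(O - 2)) + X) = 4 + 2*((-3 + 1/(-2 + O)) + X) = 4 + 2*(-3 + X + 1/(-2 + O)) = 4 + (-6 + 2*X + 2/(-2 + O)) = -2 + 2*X + 2/(-2 + O))
29*(P(-2, B) + 14) = 29*(2*(3 - 1*(-12) - 2*(-2) - 12*(-2))/(-2 - 12) + 14) = 29*(2*(3 + 12 + 4 + 24)/(-14) + 14) = 29*(2*(-1/14)*43 + 14) = 29*(-43/7 + 14) = 29*(55/7) = 1595/7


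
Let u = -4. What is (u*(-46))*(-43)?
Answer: -7912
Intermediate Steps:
(u*(-46))*(-43) = -4*(-46)*(-43) = 184*(-43) = -7912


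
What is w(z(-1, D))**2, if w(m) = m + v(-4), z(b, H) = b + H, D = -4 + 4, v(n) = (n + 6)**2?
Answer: 9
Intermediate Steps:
v(n) = (6 + n)**2
D = 0
z(b, H) = H + b
w(m) = 4 + m (w(m) = m + (6 - 4)**2 = m + 2**2 = m + 4 = 4 + m)
w(z(-1, D))**2 = (4 + (0 - 1))**2 = (4 - 1)**2 = 3**2 = 9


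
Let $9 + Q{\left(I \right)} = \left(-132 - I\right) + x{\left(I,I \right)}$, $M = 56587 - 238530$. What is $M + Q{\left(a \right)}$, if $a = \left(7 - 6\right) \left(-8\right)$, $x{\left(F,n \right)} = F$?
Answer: $-182084$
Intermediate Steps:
$M = -181943$
$a = -8$ ($a = 1 \left(-8\right) = -8$)
$Q{\left(I \right)} = -141$ ($Q{\left(I \right)} = -9 + \left(\left(-132 - I\right) + I\right) = -9 - 132 = -141$)
$M + Q{\left(a \right)} = -181943 - 141 = -182084$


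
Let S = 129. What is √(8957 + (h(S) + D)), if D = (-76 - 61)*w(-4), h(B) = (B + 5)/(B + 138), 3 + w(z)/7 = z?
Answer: 2*√279283602/267 ≈ 125.18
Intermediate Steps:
w(z) = -21 + 7*z
h(B) = (5 + B)/(138 + B)
D = 6713 (D = (-76 - 61)*(-21 + 7*(-4)) = -137*(-21 - 28) = -137*(-49) = 6713)
√(8957 + (h(S) + D)) = √(8957 + ((5 + 129)/(138 + 129) + 6713)) = √(8957 + (134/267 + 6713)) = √(8957 + 1792505/267) = √(4184024/267) = 2*√279283602/267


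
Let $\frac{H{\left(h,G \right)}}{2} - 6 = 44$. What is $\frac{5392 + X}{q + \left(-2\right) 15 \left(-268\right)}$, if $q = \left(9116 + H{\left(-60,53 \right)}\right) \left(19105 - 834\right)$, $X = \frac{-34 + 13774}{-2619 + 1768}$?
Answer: $\frac{1143713}{35825733294} \approx 3.1924 \cdot 10^{-5}$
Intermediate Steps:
$H{\left(h,G \right)} = 100$ ($H{\left(h,G \right)} = 12 + 2 \cdot 44 = 12 + 88 = 100$)
$X = - \frac{13740}{851}$ ($X = \frac{13740}{-851} = 13740 \left(- \frac{1}{851}\right) = - \frac{13740}{851} \approx -16.146$)
$q = 168385536$ ($q = \left(9116 + 100\right) \left(19105 - 834\right) = 9216 \cdot 18271 = 168385536$)
$\frac{5392 + X}{q + \left(-2\right) 15 \left(-268\right)} = \frac{5392 - \frac{13740}{851}}{168385536 + \left(-2\right) 15 \left(-268\right)} = \frac{4574852}{851 \left(168385536 - -8040\right)} = \frac{4574852}{851 \left(168385536 + 8040\right)} = \frac{4574852}{851 \cdot 168393576} = \frac{4574852}{851} \cdot \frac{1}{168393576} = \frac{1143713}{35825733294}$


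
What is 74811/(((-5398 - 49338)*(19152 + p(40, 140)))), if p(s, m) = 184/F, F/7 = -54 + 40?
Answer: -333249/4669259456 ≈ -7.1371e-5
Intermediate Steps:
F = -98 (F = 7*(-54 + 40) = 7*(-14) = -98)
p(s, m) = -92/49 (p(s, m) = 184/(-98) = 184*(-1/98) = -92/49)
74811/(((-5398 - 49338)*(19152 + p(40, 140)))) = 74811/(((-5398 - 49338)*(19152 - 92/49))) = 74811/((-54736*938356/49)) = 74811/(-51361854016/49) = 74811*(-49/51361854016) = -333249/4669259456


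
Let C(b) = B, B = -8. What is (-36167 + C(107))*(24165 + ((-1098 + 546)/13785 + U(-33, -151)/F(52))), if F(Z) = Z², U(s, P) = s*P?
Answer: -2172450733612015/2484976 ≈ -8.7423e+8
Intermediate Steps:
C(b) = -8
U(s, P) = P*s
(-36167 + C(107))*(24165 + ((-1098 + 546)/13785 + U(-33, -151)/F(52))) = (-36167 - 8)*(24165 + ((-1098 + 546)/13785 + (-151*(-33))/(52²))) = -36175*(24165 + (-552*1/13785 + 4983/2704)) = -36175*(24165 + (-184/4595 + 4983*(1/2704))) = -36175*(24165 + (-184/4595 + 4983/2704)) = -36175*(24165 + 22399349/12424880) = -36175*300269624549/12424880 = -2172450733612015/2484976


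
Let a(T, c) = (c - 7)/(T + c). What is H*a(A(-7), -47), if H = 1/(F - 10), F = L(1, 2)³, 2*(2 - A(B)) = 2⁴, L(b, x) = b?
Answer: -6/53 ≈ -0.11321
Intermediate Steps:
A(B) = -6 (A(B) = 2 - ½*2⁴ = 2 - ½*16 = 2 - 8 = -6)
F = 1 (F = 1³ = 1)
a(T, c) = (-7 + c)/(T + c)
H = -⅑ (H = 1/(1 - 10) = 1/(-9) = -⅑ ≈ -0.11111)
H*a(A(-7), -47) = -(-7 - 47)/(9*(-6 - 47)) = -(-54)/(9*(-53)) = -(-1)*(-54)/477 = -⅑*54/53 = -6/53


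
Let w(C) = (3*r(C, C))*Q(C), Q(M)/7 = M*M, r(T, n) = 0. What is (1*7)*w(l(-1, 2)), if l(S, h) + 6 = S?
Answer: 0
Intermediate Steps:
l(S, h) = -6 + S
Q(M) = 7*M² (Q(M) = 7*(M*M) = 7*M²)
w(C) = 0 (w(C) = (3*0)*(7*C²) = 0*(7*C²) = 0)
(1*7)*w(l(-1, 2)) = (1*7)*0 = 7*0 = 0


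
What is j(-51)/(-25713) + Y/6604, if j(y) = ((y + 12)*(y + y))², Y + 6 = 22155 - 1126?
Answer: -11551591993/18867628 ≈ -612.24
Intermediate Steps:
Y = 21023 (Y = -6 + (22155 - 1126) = -6 + 21029 = 21023)
j(y) = 4*y²*(12 + y)² (j(y) = ((12 + y)*(2*y))² = (2*y*(12 + y))² = 4*y²*(12 + y)²)
j(-51)/(-25713) + Y/6604 = (4*(-51)²*(12 - 51)²)/(-25713) + 21023/6604 = (4*2601*(-39)²)*(-1/25713) + 21023*(1/6604) = (4*2601*1521)*(-1/25713) + 21023/6604 = 15824484*(-1/25713) + 21023/6604 = -1758276/2857 + 21023/6604 = -11551591993/18867628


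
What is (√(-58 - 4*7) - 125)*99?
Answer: -12375 + 99*I*√86 ≈ -12375.0 + 918.09*I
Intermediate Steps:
(√(-58 - 4*7) - 125)*99 = (√(-58 - 28) - 125)*99 = (√(-86) - 125)*99 = (I*√86 - 125)*99 = (-125 + I*√86)*99 = -12375 + 99*I*√86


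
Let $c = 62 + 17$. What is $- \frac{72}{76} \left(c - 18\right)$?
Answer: $- \frac{1098}{19} \approx -57.789$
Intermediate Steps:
$c = 79$
$- \frac{72}{76} \left(c - 18\right) = - \frac{72}{76} \left(79 - 18\right) = \left(-72\right) \frac{1}{76} \cdot 61 = \left(- \frac{18}{19}\right) 61 = - \frac{1098}{19}$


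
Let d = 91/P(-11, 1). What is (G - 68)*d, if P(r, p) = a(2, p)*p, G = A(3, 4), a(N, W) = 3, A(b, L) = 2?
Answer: -2002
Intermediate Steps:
G = 2
P(r, p) = 3*p
d = 91/3 (d = 91/((3*1)) = 91/3 ≈ 30.333)
(G - 68)*d = (2 - 68)*(91/3) = -66*91/3 = -2002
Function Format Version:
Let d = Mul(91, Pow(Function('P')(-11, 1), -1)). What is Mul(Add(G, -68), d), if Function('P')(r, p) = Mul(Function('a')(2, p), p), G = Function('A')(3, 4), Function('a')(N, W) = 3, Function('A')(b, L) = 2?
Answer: -2002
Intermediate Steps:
G = 2
Function('P')(r, p) = Mul(3, p)
d = Rational(91, 3) (d = Mul(91, Pow(Mul(3, 1), -1)) = Mul(91, Pow(3, -1)) = Mul(91, Rational(1, 3)) = Rational(91, 3) ≈ 30.333)
Mul(Add(G, -68), d) = Mul(Add(2, -68), Rational(91, 3)) = Mul(-66, Rational(91, 3)) = -2002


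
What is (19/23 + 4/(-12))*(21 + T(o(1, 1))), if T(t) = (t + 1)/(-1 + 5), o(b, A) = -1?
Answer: 238/23 ≈ 10.348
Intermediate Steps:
T(t) = ¼ + t/4 (T(t) = (1 + t)/4 = (1 + t)*(¼) = ¼ + t/4)
(19/23 + 4/(-12))*(21 + T(o(1, 1))) = (19/23 + 4/(-12))*(21 + (¼ + (¼)*(-1))) = (19*(1/23) + 4*(-1/12))*(21 + (¼ - ¼)) = (19/23 - ⅓)*(21 + 0) = (34/69)*21 = 238/23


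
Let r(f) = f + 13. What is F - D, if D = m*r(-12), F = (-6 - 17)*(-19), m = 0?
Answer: 437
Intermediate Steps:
r(f) = 13 + f
F = 437 (F = -23*(-19) = 437)
D = 0 (D = 0*(13 - 12) = 0*1 = 0)
F - D = 437 - 1*0 = 437 + 0 = 437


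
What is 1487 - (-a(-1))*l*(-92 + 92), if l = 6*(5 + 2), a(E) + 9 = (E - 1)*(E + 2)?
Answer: 1487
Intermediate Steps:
a(E) = -9 + (-1 + E)*(2 + E) (a(E) = -9 + (E - 1)*(E + 2) = -9 + (-1 + E)*(2 + E))
l = 42 (l = 6*7 = 42)
1487 - (-a(-1))*l*(-92 + 92) = 1487 - -(-11 - 1 + (-1)**2)*42*(-92 + 92) = 1487 - -(-11 - 1 + 1)*42*0 = 1487 - -1*(-11)*42*0 = 1487 - 11*42*0 = 1487 - 462*0 = 1487 - 1*0 = 1487 + 0 = 1487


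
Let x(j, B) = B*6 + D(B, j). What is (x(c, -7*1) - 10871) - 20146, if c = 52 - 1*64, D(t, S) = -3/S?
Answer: -124235/4 ≈ -31059.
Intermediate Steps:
c = -12 (c = 52 - 64 = -12)
x(j, B) = -3/j + 6*B (x(j, B) = B*6 - 3/j = 6*B - 3/j = -3/j + 6*B)
(x(c, -7*1) - 10871) - 20146 = ((-3/(-12) + 6*(-7*1)) - 10871) - 20146 = ((-3*(-1/12) + 6*(-7)) - 10871) - 20146 = ((¼ - 42) - 10871) - 20146 = (-167/4 - 10871) - 20146 = -43651/4 - 20146 = -124235/4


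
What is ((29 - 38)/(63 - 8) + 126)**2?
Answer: 47900241/3025 ≈ 15835.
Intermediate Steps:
((29 - 38)/(63 - 8) + 126)**2 = (-9/55 + 126)**2 = (6921/55)**2 = 47900241/3025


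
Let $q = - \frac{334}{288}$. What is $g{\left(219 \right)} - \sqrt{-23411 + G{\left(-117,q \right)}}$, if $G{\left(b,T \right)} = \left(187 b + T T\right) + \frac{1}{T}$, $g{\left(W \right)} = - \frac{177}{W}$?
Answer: $- \frac{59}{73} - \frac{i \sqrt{26191213371167}}{24048} \approx -0.80822 - 212.81 i$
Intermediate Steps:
$q = - \frac{167}{144}$ ($q = \left(-334\right) \frac{1}{288} = - \frac{167}{144} \approx -1.1597$)
$G{\left(b,T \right)} = \frac{1}{T} + T^{2} + 187 b$ ($G{\left(b,T \right)} = \left(187 b + T^{2}\right) + \frac{1}{T} = \left(T^{2} + 187 b\right) + \frac{1}{T} = \frac{1}{T} + T^{2} + 187 b$)
$g{\left(219 \right)} - \sqrt{-23411 + G{\left(-117,q \right)}} = - \frac{177}{219} - \sqrt{-23411 + \left(\frac{1}{- \frac{167}{144}} + \left(- \frac{167}{144}\right)^{2} + 187 \left(-117\right)\right)} = \left(-177\right) \frac{1}{219} - \sqrt{-23411 - \frac{75763380169}{3462912}} = - \frac{59}{73} - \sqrt{-23411 - \frac{75763380169}{3462912}} = - \frac{59}{73} - \sqrt{- \frac{156833613001}{3462912}} = - \frac{59}{73} - \frac{i \sqrt{26191213371167}}{24048}$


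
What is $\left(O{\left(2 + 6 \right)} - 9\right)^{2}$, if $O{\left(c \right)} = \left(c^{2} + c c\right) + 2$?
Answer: $14641$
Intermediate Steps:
$O{\left(c \right)} = 2 + 2 c^{2}$ ($O{\left(c \right)} = \left(c^{2} + c^{2}\right) + 2 = 2 c^{2} + 2 = 2 + 2 c^{2}$)
$\left(O{\left(2 + 6 \right)} - 9\right)^{2} = \left(\left(2 + 2 \left(2 + 6\right)^{2}\right) - 9\right)^{2} = \left(\left(2 + 2 \cdot 8^{2}\right) - 9\right)^{2} = \left(\left(2 + 2 \cdot 64\right) - 9\right)^{2} = \left(\left(2 + 128\right) - 9\right)^{2} = \left(130 - 9\right)^{2} = 121^{2} = 14641$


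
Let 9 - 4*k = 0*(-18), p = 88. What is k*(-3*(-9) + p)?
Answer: 1035/4 ≈ 258.75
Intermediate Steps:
k = 9/4 (k = 9/4 - 0*(-18) = 9/4 - ¼*0 = 9/4 + 0 = 9/4 ≈ 2.2500)
k*(-3*(-9) + p) = 9*(-3*(-9) + 88)/4 = 9*(27 + 88)/4 = (9/4)*115 = 1035/4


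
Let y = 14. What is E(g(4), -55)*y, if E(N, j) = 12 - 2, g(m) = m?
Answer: 140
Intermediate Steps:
E(N, j) = 10
E(g(4), -55)*y = 10*14 = 140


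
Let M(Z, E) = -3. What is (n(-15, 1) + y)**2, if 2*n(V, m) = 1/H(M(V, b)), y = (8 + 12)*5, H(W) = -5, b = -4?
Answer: 998001/100 ≈ 9980.0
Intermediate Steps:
y = 100 (y = 20*5 = 100)
n(V, m) = -1/10 (n(V, m) = (1/2)/(-5) = (1/2)*(-1/5) = -1/10)
(n(-15, 1) + y)**2 = (-1/10 + 100)**2 = (999/10)**2 = 998001/100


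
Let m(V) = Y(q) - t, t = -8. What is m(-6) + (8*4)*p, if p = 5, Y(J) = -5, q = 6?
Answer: 163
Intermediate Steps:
m(V) = 3 (m(V) = -5 - 1*(-8) = -5 + 8 = 3)
m(-6) + (8*4)*p = 3 + (8*4)*5 = 3 + 32*5 = 3 + 160 = 163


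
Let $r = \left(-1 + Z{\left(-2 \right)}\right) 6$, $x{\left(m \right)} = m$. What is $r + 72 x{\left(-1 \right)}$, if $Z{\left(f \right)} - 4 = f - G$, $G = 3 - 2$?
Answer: $-72$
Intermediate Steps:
$G = 1$ ($G = 3 - 2 = 1$)
$Z{\left(f \right)} = 3 + f$ ($Z{\left(f \right)} = 4 + \left(f - 1\right) = 4 + \left(-1 + f\right) = 3 + f$)
$r = 0$ ($r = \left(-1 + \left(3 - 2\right)\right) 6 = \left(-1 + 1\right) 6 = 0 \cdot 6 = 0$)
$r + 72 x{\left(-1 \right)} = 0 + 72 \left(-1\right) = 0 - 72 = -72$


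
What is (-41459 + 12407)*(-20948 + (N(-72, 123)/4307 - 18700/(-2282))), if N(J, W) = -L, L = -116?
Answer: 2989569369056040/4914287 ≈ 6.0834e+8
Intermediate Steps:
N(J, W) = 116 (N(J, W) = -1*(-116) = 116)
(-41459 + 12407)*(-20948 + (N(-72, 123)/4307 - 18700/(-2282))) = (-41459 + 12407)*(-20948 + (116/4307 - 18700/(-2282))) = -29052*(-20948 + (116*(1/4307) - 18700*(-1/2282))) = -29052*(-20948 + (116/4307 + 9350/1141)) = -29052*(-20948 + 40402806/4914287) = -29052*(-102904081270/4914287) = 2989569369056040/4914287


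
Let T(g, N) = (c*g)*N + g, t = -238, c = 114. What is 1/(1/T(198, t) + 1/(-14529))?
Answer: -26016295734/1795489 ≈ -14490.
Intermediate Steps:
T(g, N) = g + 114*N*g (T(g, N) = (114*g)*N + g = 114*N*g + g = g + 114*N*g)
1/(1/T(198, t) + 1/(-14529)) = 1/(1/(198*(1 + 114*(-238))) + 1/(-14529)) = 1/(1/(198*(1 - 27132)) - 1/14529) = 1/(1/(198*(-27131)) - 1/14529) = 1/(1/(-5371938) - 1/14529) = 1/(-1/5371938 - 1/14529) = 1/(-1795489/26016295734) = -26016295734/1795489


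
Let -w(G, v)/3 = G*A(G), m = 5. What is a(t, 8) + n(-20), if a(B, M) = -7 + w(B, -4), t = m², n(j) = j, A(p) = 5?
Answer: -402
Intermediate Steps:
w(G, v) = -15*G (w(G, v) = -3*G*5 = -15*G)
t = 25 (t = 5² = 25)
a(B, M) = -7 - 15*B
a(t, 8) + n(-20) = (-7 - 15*25) - 20 = (-7 - 375) - 20 = -382 - 20 = -402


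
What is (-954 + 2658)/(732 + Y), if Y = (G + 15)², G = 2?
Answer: 1704/1021 ≈ 1.6690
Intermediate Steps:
Y = 289 (Y = (2 + 15)² = 17² = 289)
(-954 + 2658)/(732 + Y) = (-954 + 2658)/(732 + 289) = 1704/1021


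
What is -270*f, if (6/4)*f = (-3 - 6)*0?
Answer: 0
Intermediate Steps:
f = 0 (f = 2*((-3 - 6)*0)/3 = 2*(-9*0)/3 = (⅔)*0 = 0)
-270*f = -270*0 = 0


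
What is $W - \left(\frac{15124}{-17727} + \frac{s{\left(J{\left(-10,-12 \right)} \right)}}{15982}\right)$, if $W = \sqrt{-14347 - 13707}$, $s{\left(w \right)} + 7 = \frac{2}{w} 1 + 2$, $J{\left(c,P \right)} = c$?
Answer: $\frac{31816309}{37278015} + 13 i \sqrt{166} \approx 0.85349 + 167.49 i$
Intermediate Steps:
$s{\left(w \right)} = -5 + \frac{2}{w}$ ($s{\left(w \right)} = -7 + \left(\frac{2}{w} 1 + 2\right) = -7 + \left(\frac{2}{w} + 2\right) = -7 + \left(2 + \frac{2}{w}\right) = -5 + \frac{2}{w}$)
$W = 13 i \sqrt{166}$ ($W = \sqrt{-28054} = 13 i \sqrt{166} \approx 167.49 i$)
$W - \left(\frac{15124}{-17727} + \frac{s{\left(J{\left(-10,-12 \right)} \right)}}{15982}\right) = 13 i \sqrt{166} - \left(\frac{15124}{-17727} + \frac{-5 + \frac{2}{-10}}{15982}\right) = 13 i \sqrt{166} - \left(15124 \left(- \frac{1}{17727}\right) + \left(-5 + 2 \left(- \frac{1}{10}\right)\right) \frac{1}{15982}\right) = 13 i \sqrt{166} - \left(- \frac{796}{933} + \left(-5 - \frac{1}{5}\right) \frac{1}{15982}\right) = 13 i \sqrt{166} - \left(- \frac{796}{933} - \frac{13}{39955}\right) = 13 i \sqrt{166} - - \frac{31816309}{37278015} = 13 i \sqrt{166} + \frac{31816309}{37278015} = \frac{31816309}{37278015} + 13 i \sqrt{166}$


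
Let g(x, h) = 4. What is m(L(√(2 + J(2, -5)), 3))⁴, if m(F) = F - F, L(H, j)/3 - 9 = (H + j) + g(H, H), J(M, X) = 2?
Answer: 0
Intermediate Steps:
L(H, j) = 39 + 3*H + 3*j (L(H, j) = 27 + 3*((H + j) + 4) = 27 + 3*(4 + H + j) = 27 + (12 + 3*H + 3*j) = 39 + 3*H + 3*j)
m(F) = 0
m(L(√(2 + J(2, -5)), 3))⁴ = 0⁴ = 0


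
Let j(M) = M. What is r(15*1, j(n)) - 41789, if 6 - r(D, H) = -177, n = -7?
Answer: -41606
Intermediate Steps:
r(D, H) = 183 (r(D, H) = 6 - 1*(-177) = 6 + 177 = 183)
r(15*1, j(n)) - 41789 = 183 - 41789 = -41606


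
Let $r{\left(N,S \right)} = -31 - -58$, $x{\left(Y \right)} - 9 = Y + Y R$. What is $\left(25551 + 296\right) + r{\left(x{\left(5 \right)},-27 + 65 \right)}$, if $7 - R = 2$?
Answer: $25874$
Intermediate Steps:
$R = 5$ ($R = 7 - 2 = 5$)
$x{\left(Y \right)} = 9 + 6 Y$ ($x{\left(Y \right)} = 9 + \left(Y + Y 5\right) = 9 + \left(Y + 5 Y\right) = 9 + 6 Y$)
$r{\left(N,S \right)} = 27$ ($r{\left(N,S \right)} = -31 + 58 = 27$)
$\left(25551 + 296\right) + r{\left(x{\left(5 \right)},-27 + 65 \right)} = \left(25551 + 296\right) + 27 = 25847 + 27 = 25874$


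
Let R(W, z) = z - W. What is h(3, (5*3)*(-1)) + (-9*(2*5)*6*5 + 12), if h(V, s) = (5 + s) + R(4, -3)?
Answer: -2705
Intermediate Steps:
h(V, s) = -2 + s (h(V, s) = (5 + s) + (-3 - 1*4) = (5 + s) + (-3 - 4) = (5 + s) - 7 = -2 + s)
h(3, (5*3)*(-1)) + (-9*(2*5)*6*5 + 12) = (-2 + (5*3)*(-1)) + (-9*(2*5)*6*5 + 12) = (-2 + 15*(-1)) + (-9*10*6*5 + 12) = (-2 - 15) + (-540*5 + 12) = -17 + (-9*300 + 12) = -17 + (-2700 + 12) = -17 - 2688 = -2705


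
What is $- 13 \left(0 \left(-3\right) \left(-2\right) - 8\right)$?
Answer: $104$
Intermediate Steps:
$- 13 \left(0 \left(-3\right) \left(-2\right) - 8\right) = - 13 \left(0 \left(-2\right) - 8\right) = - 13 \left(0 - 8\right) = \left(-13\right) \left(-8\right) = 104$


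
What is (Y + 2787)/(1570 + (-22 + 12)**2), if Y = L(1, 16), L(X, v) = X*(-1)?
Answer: 1393/835 ≈ 1.6683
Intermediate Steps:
L(X, v) = -X
Y = -1 (Y = -1*1 = -1)
(Y + 2787)/(1570 + (-22 + 12)**2) = (-1 + 2787)/(1570 + (-22 + 12)**2) = 2786/(1570 + (-10)**2) = 2786/(1570 + 100) = 2786/1670 = 2786*(1/1670) = 1393/835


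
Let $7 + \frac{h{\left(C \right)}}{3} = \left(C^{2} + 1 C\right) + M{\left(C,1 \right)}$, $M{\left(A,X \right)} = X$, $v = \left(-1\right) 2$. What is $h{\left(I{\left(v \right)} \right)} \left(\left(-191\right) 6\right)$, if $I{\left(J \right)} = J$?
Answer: $13752$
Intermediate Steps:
$v = -2$
$h{\left(C \right)} = -18 + 3 C + 3 C^{2}$ ($h{\left(C \right)} = -21 + 3 \left(\left(C^{2} + 1 C\right) + 1\right) = -21 + 3 \left(\left(C^{2} + C\right) + 1\right) = -21 + 3 \left(\left(C + C^{2}\right) + 1\right) = -21 + 3 \left(1 + C + C^{2}\right) = -21 + \left(3 + 3 C + 3 C^{2}\right) = -18 + 3 C + 3 C^{2}$)
$h{\left(I{\left(v \right)} \right)} \left(\left(-191\right) 6\right) = \left(-18 + 3 \left(-2\right) + 3 \left(-2\right)^{2}\right) \left(\left(-191\right) 6\right) = \left(-18 - 6 + 3 \cdot 4\right) \left(-1146\right) = \left(-18 - 6 + 12\right) \left(-1146\right) = \left(-12\right) \left(-1146\right) = 13752$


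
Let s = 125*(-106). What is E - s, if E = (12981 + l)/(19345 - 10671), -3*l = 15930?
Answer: 114938171/8674 ≈ 13251.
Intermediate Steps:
l = -5310 (l = -1/3*15930 = -5310)
s = -13250
E = 7671/8674 (E = (12981 - 5310)/(19345 - 10671) = 7671/8674 ≈ 0.88437)
E - s = 7671/8674 - 1*(-13250) = 7671/8674 + 13250 = 114938171/8674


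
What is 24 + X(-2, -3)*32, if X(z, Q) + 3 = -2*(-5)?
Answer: 248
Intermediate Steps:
X(z, Q) = 7 (X(z, Q) = -3 - 2*(-5) = -3 + 10 = 7)
24 + X(-2, -3)*32 = 24 + 7*32 = 24 + 224 = 248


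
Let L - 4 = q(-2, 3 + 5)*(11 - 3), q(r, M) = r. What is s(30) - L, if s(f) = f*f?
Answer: 912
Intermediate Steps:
s(f) = f²
L = -12 (L = 4 - 2*(11 - 3) = 4 - 2*8 = 4 - 16 = -12)
s(30) - L = 30² - 1*(-12) = 900 + 12 = 912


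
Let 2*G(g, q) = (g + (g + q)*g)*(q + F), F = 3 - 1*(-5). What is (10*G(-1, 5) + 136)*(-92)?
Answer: 17388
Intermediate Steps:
F = 8 (F = 3 + 5 = 8)
G(g, q) = (8 + q)*(g + g*(g + q))/2 (G(g, q) = ((g + (g + q)*g)*(q + 8))/2 = ((g + g*(g + q))*(8 + q))/2 = ((8 + q)*(g + g*(g + q)))/2 = (8 + q)*(g + g*(g + q))/2)
(10*G(-1, 5) + 136)*(-92) = (10*((½)*(-1)*(8 + 5² + 8*(-1) + 9*5 - 1*5)) + 136)*(-92) = (10*((½)*(-1)*(8 + 25 - 8 + 45 - 5)) + 136)*(-92) = (10*((½)*(-1)*65) + 136)*(-92) = (10*(-65/2) + 136)*(-92) = (-325 + 136)*(-92) = -189*(-92) = 17388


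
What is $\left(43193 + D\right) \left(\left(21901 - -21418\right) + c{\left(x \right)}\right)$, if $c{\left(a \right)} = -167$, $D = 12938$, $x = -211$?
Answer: $2422164912$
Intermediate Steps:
$\left(43193 + D\right) \left(\left(21901 - -21418\right) + c{\left(x \right)}\right) = \left(43193 + 12938\right) \left(\left(21901 - -21418\right) - 167\right) = 56131 \left(\left(21901 + 21418\right) - 167\right) = 56131 \left(43319 - 167\right) = 56131 \cdot 43152 = 2422164912$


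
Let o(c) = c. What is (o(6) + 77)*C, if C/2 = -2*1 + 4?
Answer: 332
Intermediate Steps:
C = 4 (C = 2*(-2*1 + 4) = 2*(-2 + 4) = 2*2 = 4)
(o(6) + 77)*C = (6 + 77)*4 = 83*4 = 332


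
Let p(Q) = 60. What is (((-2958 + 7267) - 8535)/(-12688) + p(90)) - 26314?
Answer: -166553263/6344 ≈ -26254.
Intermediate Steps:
(((-2958 + 7267) - 8535)/(-12688) + p(90)) - 26314 = (((-2958 + 7267) - 8535)/(-12688) + 60) - 26314 = ((4309 - 8535)*(-1/12688) + 60) - 26314 = (-4226*(-1/12688) + 60) - 26314 = (2113/6344 + 60) - 26314 = 382753/6344 - 26314 = -166553263/6344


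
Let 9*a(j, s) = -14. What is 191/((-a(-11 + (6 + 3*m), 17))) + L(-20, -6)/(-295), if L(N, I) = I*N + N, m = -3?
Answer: 101141/826 ≈ 122.45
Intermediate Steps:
L(N, I) = N + I*N
a(j, s) = -14/9 (a(j, s) = (1/9)*(-14) = -14/9)
191/((-a(-11 + (6 + 3*m), 17))) + L(-20, -6)/(-295) = 191/((-1*(-14/9))) - 20*(1 - 6)/(-295) = 191/(14/9) - 20*(-5)*(-1/295) = 191*(9/14) + 100*(-1/295) = 1719/14 - 20/59 = 101141/826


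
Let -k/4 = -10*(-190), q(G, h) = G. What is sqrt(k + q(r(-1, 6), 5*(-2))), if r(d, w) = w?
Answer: I*sqrt(7594) ≈ 87.144*I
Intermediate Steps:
k = -7600 (k = -(-40)*(-190) = -4*1900 = -7600)
sqrt(k + q(r(-1, 6), 5*(-2))) = sqrt(-7600 + 6) = sqrt(-7594) = I*sqrt(7594)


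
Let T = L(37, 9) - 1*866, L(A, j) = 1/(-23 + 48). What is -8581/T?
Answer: 214525/21649 ≈ 9.9092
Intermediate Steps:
L(A, j) = 1/25
T = -21649/25 (T = 1/25 - 1*866 = 1/25 - 866 = -21649/25 ≈ -865.96)
-8581/T = -8581/(-21649/25) = -8581*(-25/21649) = 214525/21649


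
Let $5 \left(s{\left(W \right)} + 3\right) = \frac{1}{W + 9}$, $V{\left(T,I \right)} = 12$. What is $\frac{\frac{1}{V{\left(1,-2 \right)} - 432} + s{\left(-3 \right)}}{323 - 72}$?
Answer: $- \frac{1247}{105420} \approx -0.011829$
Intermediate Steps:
$s{\left(W \right)} = -3 + \frac{1}{5 \left(9 + W\right)}$ ($s{\left(W \right)} = -3 + \frac{1}{5 \left(W + 9\right)} = -3 + \frac{1}{5 \left(9 + W\right)}$)
$\frac{\frac{1}{V{\left(1,-2 \right)} - 432} + s{\left(-3 \right)}}{323 - 72} = \frac{\frac{1}{12 - 432} + \frac{-134 - -45}{5 \left(9 - 3\right)}}{323 - 72} = \frac{\frac{1}{-420} + \frac{-134 + 45}{5 \cdot 6}}{251} = \left(- \frac{1}{420} + \frac{1}{5} \cdot \frac{1}{6} \left(-89\right)\right) \frac{1}{251} = \left(- \frac{1}{420} - \frac{89}{30}\right) \frac{1}{251} = \left(- \frac{1247}{420}\right) \frac{1}{251} = - \frac{1247}{105420}$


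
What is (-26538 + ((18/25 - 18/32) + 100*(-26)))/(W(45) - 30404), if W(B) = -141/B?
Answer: 34965411/36488560 ≈ 0.95826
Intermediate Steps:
(-26538 + ((18/25 - 18/32) + 100*(-26)))/(W(45) - 30404) = (-26538 + ((18/25 - 18/32) + 100*(-26)))/(-141/45 - 30404) = (-26538 + ((18*(1/25) - 18*1/32) - 2600))/(-141*1/45 - 30404) = (-26538 + ((18/25 - 9/16) - 2600))/(-47/15 - 30404) = (-26538 + (63/400 - 2600))/(-456107/15) = (-26538 - 1039937/400)*(-15/456107) = -11655137/400*(-15/456107) = 34965411/36488560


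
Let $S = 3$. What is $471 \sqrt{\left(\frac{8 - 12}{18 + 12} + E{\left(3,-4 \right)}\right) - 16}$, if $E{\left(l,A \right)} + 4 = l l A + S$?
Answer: $\frac{157 i \sqrt{11955}}{5} \approx 3433.2 i$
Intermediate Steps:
$E{\left(l,A \right)} = -1 + A l^{2}$ ($E{\left(l,A \right)} = -4 + \left(l l A + 3\right) = -4 + \left(l^{2} A + 3\right) = -4 + \left(A l^{2} + 3\right) = -4 + \left(3 + A l^{2}\right) = -1 + A l^{2}$)
$471 \sqrt{\left(\frac{8 - 12}{18 + 12} + E{\left(3,-4 \right)}\right) - 16} = 471 \sqrt{\left(\frac{8 - 12}{18 + 12} - \left(1 + 4 \cdot 3^{2}\right)\right) - 16} = 471 \sqrt{\left(- \frac{4}{30} - 37\right) - 16} = 471 \sqrt{\left(\left(-4\right) \frac{1}{30} - 37\right) - 16} = 471 \sqrt{\left(- \frac{2}{15} - 37\right) - 16} = 471 \sqrt{- \frac{557}{15} - 16} = 471 \sqrt{- \frac{797}{15}} = 471 \frac{i \sqrt{11955}}{15} = \frac{157 i \sqrt{11955}}{5}$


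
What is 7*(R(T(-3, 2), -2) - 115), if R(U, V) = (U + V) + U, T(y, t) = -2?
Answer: -847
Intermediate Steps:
R(U, V) = V + 2*U
7*(R(T(-3, 2), -2) - 115) = 7*((-2 + 2*(-2)) - 115) = 7*((-2 - 4) - 115) = 7*(-6 - 115) = 7*(-121) = -847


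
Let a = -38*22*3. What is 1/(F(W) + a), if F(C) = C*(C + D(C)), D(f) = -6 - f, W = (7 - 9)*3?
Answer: -1/2472 ≈ -0.00040453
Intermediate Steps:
W = -6 (W = -2*3 = -6)
a = -2508 (a = -836*3 = -2508)
F(C) = -6*C (F(C) = C*(C + (-6 - C)) = C*(-6) = -6*C)
1/(F(W) + a) = 1/(-6*(-6) - 2508) = 1/(36 - 2508) = 1/(-2472) = -1/2472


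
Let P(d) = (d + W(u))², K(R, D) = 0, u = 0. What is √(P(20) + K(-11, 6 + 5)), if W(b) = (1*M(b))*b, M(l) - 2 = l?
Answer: 20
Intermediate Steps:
M(l) = 2 + l
W(b) = b*(2 + b) (W(b) = (1*(2 + b))*b = (2 + b)*b = b*(2 + b))
P(d) = d² (P(d) = (d + 0*(2 + 0))² = (d + 0*2)² = (d + 0)² = d²)
√(P(20) + K(-11, 6 + 5)) = √(20² + 0) = √(400 + 0) = √400 = 20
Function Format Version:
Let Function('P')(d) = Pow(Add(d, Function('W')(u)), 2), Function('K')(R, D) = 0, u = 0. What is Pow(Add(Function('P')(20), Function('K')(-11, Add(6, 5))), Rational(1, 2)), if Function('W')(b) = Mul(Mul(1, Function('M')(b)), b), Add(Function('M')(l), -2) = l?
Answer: 20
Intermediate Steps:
Function('M')(l) = Add(2, l)
Function('W')(b) = Mul(b, Add(2, b)) (Function('W')(b) = Mul(Mul(1, Add(2, b)), b) = Mul(Add(2, b), b) = Mul(b, Add(2, b)))
Function('P')(d) = Pow(d, 2) (Function('P')(d) = Pow(Add(d, Mul(0, Add(2, 0))), 2) = Pow(Add(d, Mul(0, 2)), 2) = Pow(Add(d, 0), 2) = Pow(d, 2))
Pow(Add(Function('P')(20), Function('K')(-11, Add(6, 5))), Rational(1, 2)) = Pow(Add(Pow(20, 2), 0), Rational(1, 2)) = Pow(Add(400, 0), Rational(1, 2)) = Pow(400, Rational(1, 2)) = 20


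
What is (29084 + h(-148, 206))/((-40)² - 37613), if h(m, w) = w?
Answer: -29290/36013 ≈ -0.81332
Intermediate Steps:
(29084 + h(-148, 206))/((-40)² - 37613) = (29084 + 206)/((-40)² - 37613) = 29290/(1600 - 37613) = 29290/(-36013) = 29290*(-1/36013) = -29290/36013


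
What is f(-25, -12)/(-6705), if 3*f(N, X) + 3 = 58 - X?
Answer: -67/20115 ≈ -0.0033308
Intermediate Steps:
f(N, X) = 55/3 - X/3 (f(N, X) = -1 + (58 - X)/3 = -1 + (58/3 - X/3) = 55/3 - X/3)
f(-25, -12)/(-6705) = (55/3 - ⅓*(-12))/(-6705) = (55/3 + 4)*(-1/6705) = (67/3)*(-1/6705) = -67/20115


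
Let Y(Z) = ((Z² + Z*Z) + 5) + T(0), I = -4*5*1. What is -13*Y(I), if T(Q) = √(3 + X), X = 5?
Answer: -10465 - 26*√2 ≈ -10502.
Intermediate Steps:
I = -20 (I = -20*1 = -20)
T(Q) = 2*√2 (T(Q) = √(3 + 5) = √8 = 2*√2)
Y(Z) = 5 + 2*√2 + 2*Z² (Y(Z) = ((Z² + Z*Z) + 5) + 2*√2 = ((Z² + Z²) + 5) + 2*√2 = (2*Z² + 5) + 2*√2 = (5 + 2*Z²) + 2*√2 = 5 + 2*√2 + 2*Z²)
-13*Y(I) = -13*(5 + 2*√2 + 2*(-20)²) = -13*(5 + 2*√2 + 2*400) = -13*(5 + 2*√2 + 800) = -13*(805 + 2*√2) = -10465 - 26*√2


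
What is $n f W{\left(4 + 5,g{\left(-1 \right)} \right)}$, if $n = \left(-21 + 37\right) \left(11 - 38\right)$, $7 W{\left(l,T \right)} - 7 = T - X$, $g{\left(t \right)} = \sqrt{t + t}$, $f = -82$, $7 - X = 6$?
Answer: $\frac{212544}{7} + \frac{35424 i \sqrt{2}}{7} \approx 30363.0 + 7156.7 i$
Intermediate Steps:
$X = 1$ ($X = 7 - 6 = 1$)
$g{\left(t \right)} = \sqrt{2} \sqrt{t}$ ($g{\left(t \right)} = \sqrt{2 t} = \sqrt{2} \sqrt{t}$)
$W{\left(l,T \right)} = \frac{6}{7} + \frac{T}{7}$ ($W{\left(l,T \right)} = 1 + \frac{T - 1}{7} = 1 + \frac{-1 + T}{7} = 1 + \left(- \frac{1}{7} + \frac{T}{7}\right) = \frac{6}{7} + \frac{T}{7}$)
$n = -432$ ($n = 16 \left(-27\right) = -432$)
$n f W{\left(4 + 5,g{\left(-1 \right)} \right)} = \left(-432\right) \left(-82\right) \left(\frac{6}{7} + \frac{\sqrt{2} \sqrt{-1}}{7}\right) = 35424 \left(\frac{6}{7} + \frac{\sqrt{2} i}{7}\right) = 35424 \left(\frac{6}{7} + \frac{i \sqrt{2}}{7}\right) = \frac{212544}{7} + \frac{35424 i \sqrt{2}}{7}$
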